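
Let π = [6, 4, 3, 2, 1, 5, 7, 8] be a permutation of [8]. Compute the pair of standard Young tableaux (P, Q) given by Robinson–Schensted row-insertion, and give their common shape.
P = [1, 5, 7, 8] / [2] / [3] / [4] / [6];  Q = [1, 6, 7, 8] / [2] / [3] / [4] / [5];  common shape = (4, 1, 1, 1, 1)

Row-insert the values π_1, π_2, … into P one at a time, bumping the leftmost entry strictly greater than the inserted value down to the next row. The recording tableau Q records, in position (i, j), the step at which that cell was added to P.
  Insert 6 (step 1): P = [6];  Q = [1]
  Insert 4 (step 2): P = [4] / [6];  Q = [1] / [2]
  Insert 3 (step 3): P = [3] / [4] / [6];  Q = [1] / [2] / [3]
  Insert 2 (step 4): P = [2] / [3] / [4] / [6];  Q = [1] / [2] / [3] / [4]
  Insert 1 (step 5): P = [1] / [2] / [3] / [4] / [6];  Q = [1] / [2] / [3] / [4] / [5]
  Insert 5 (step 6): P = [1, 5] / [2] / [3] / [4] / [6];  Q = [1, 6] / [2] / [3] / [4] / [5]
  Insert 7 (step 7): P = [1, 5, 7] / [2] / [3] / [4] / [6];  Q = [1, 6, 7] / [2] / [3] / [4] / [5]
  Insert 8 (step 8): P = [1, 5, 7, 8] / [2] / [3] / [4] / [6];  Q = [1, 6, 7, 8] / [2] / [3] / [4] / [5]
Final shape: (4, 1, 1, 1, 1).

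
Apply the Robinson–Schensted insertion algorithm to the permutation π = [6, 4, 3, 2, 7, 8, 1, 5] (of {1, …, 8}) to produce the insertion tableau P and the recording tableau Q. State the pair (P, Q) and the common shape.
P = [1, 5, 8] / [2, 7] / [3] / [4] / [6];  Q = [1, 5, 6] / [2, 8] / [3] / [4] / [7];  common shape = (3, 2, 1, 1, 1)

Row-insert the values π_1, π_2, … into P one at a time, bumping the leftmost entry strictly greater than the inserted value down to the next row. The recording tableau Q records, in position (i, j), the step at which that cell was added to P.
  Insert 6 (step 1): P = [6];  Q = [1]
  Insert 4 (step 2): P = [4] / [6];  Q = [1] / [2]
  Insert 3 (step 3): P = [3] / [4] / [6];  Q = [1] / [2] / [3]
  Insert 2 (step 4): P = [2] / [3] / [4] / [6];  Q = [1] / [2] / [3] / [4]
  Insert 7 (step 5): P = [2, 7] / [3] / [4] / [6];  Q = [1, 5] / [2] / [3] / [4]
  Insert 8 (step 6): P = [2, 7, 8] / [3] / [4] / [6];  Q = [1, 5, 6] / [2] / [3] / [4]
  Insert 1 (step 7): P = [1, 7, 8] / [2] / [3] / [4] / [6];  Q = [1, 5, 6] / [2] / [3] / [4] / [7]
  Insert 5 (step 8): P = [1, 5, 8] / [2, 7] / [3] / [4] / [6];  Q = [1, 5, 6] / [2, 8] / [3] / [4] / [7]
Final shape: (3, 2, 1, 1, 1).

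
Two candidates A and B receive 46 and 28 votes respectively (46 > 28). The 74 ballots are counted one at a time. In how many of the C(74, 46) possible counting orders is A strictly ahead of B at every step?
Strict-lead orderings = 47960171890333987536

Total orderings of the 74 votes with 46 for A: C(74, 46) = 197169595549150837648. By the Bertrand ballot formula (Cycle Lemma / reflection principle), the number of orderings in which A is strictly ahead of B throughout is (p − q)/(p + q) · C(p + q, p) = (46 − 28)/(46 + 28) · 197169595549150837648 = 47960171890333987536.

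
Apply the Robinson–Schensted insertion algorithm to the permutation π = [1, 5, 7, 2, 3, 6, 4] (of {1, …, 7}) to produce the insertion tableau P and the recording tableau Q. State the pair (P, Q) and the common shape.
P = [1, 2, 3, 4] / [5, 6] / [7];  Q = [1, 2, 3, 6] / [4, 5] / [7];  common shape = (4, 2, 1)

Row-insert the values π_1, π_2, … into P one at a time, bumping the leftmost entry strictly greater than the inserted value down to the next row. The recording tableau Q records, in position (i, j), the step at which that cell was added to P.
  Insert 1 (step 1): P = [1];  Q = [1]
  Insert 5 (step 2): P = [1, 5];  Q = [1, 2]
  Insert 7 (step 3): P = [1, 5, 7];  Q = [1, 2, 3]
  Insert 2 (step 4): P = [1, 2, 7] / [5];  Q = [1, 2, 3] / [4]
  Insert 3 (step 5): P = [1, 2, 3] / [5, 7];  Q = [1, 2, 3] / [4, 5]
  Insert 6 (step 6): P = [1, 2, 3, 6] / [5, 7];  Q = [1, 2, 3, 6] / [4, 5]
  Insert 4 (step 7): P = [1, 2, 3, 4] / [5, 6] / [7];  Q = [1, 2, 3, 6] / [4, 5] / [7]
Final shape: (4, 2, 1).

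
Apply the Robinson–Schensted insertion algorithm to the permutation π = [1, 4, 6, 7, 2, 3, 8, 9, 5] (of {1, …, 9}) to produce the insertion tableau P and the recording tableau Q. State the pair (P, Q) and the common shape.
P = [1, 2, 3, 5, 8, 9] / [4, 6, 7];  Q = [1, 2, 3, 4, 7, 8] / [5, 6, 9];  common shape = (6, 3)

Row-insert the values π_1, π_2, … into P one at a time, bumping the leftmost entry strictly greater than the inserted value down to the next row. The recording tableau Q records, in position (i, j), the step at which that cell was added to P.
  Insert 1 (step 1): P = [1];  Q = [1]
  Insert 4 (step 2): P = [1, 4];  Q = [1, 2]
  Insert 6 (step 3): P = [1, 4, 6];  Q = [1, 2, 3]
  Insert 7 (step 4): P = [1, 4, 6, 7];  Q = [1, 2, 3, 4]
  Insert 2 (step 5): P = [1, 2, 6, 7] / [4];  Q = [1, 2, 3, 4] / [5]
  Insert 3 (step 6): P = [1, 2, 3, 7] / [4, 6];  Q = [1, 2, 3, 4] / [5, 6]
  Insert 8 (step 7): P = [1, 2, 3, 7, 8] / [4, 6];  Q = [1, 2, 3, 4, 7] / [5, 6]
  Insert 9 (step 8): P = [1, 2, 3, 7, 8, 9] / [4, 6];  Q = [1, 2, 3, 4, 7, 8] / [5, 6]
  Insert 5 (step 9): P = [1, 2, 3, 5, 8, 9] / [4, 6, 7];  Q = [1, 2, 3, 4, 7, 8] / [5, 6, 9]
Final shape: (6, 3).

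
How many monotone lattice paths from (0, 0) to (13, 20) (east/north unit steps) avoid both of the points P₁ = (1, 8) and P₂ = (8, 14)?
Number of paths = 408230424

Inclusion–exclusion. Total paths: C(33, 13) = 573166440. Through P₁: C(9, 1)·C(24, 12) = 24337404. Through P₂: C(22, 8)·C(11, 5) = 147733740. Since P₁ is strictly southwest of P₂, a monotone path through both must visit P₁ then P₂; paths through both = C(9, 1)·C(13, 7)·C(11, 5) = 7135128. Avoid both = 573166440 − 24337404 − 147733740 + 7135128 = 408230424.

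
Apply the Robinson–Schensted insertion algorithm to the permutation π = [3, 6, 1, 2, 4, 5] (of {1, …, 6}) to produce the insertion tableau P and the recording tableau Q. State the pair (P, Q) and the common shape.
P = [1, 2, 4, 5] / [3, 6];  Q = [1, 2, 5, 6] / [3, 4];  common shape = (4, 2)

Row-insert the values π_1, π_2, … into P one at a time, bumping the leftmost entry strictly greater than the inserted value down to the next row. The recording tableau Q records, in position (i, j), the step at which that cell was added to P.
  Insert 3 (step 1): P = [3];  Q = [1]
  Insert 6 (step 2): P = [3, 6];  Q = [1, 2]
  Insert 1 (step 3): P = [1, 6] / [3];  Q = [1, 2] / [3]
  Insert 2 (step 4): P = [1, 2] / [3, 6];  Q = [1, 2] / [3, 4]
  Insert 4 (step 5): P = [1, 2, 4] / [3, 6];  Q = [1, 2, 5] / [3, 4]
  Insert 5 (step 6): P = [1, 2, 4, 5] / [3, 6];  Q = [1, 2, 5, 6] / [3, 4]
Final shape: (4, 2).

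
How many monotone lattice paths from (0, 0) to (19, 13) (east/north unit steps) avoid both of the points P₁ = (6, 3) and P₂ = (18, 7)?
Number of paths = 248977316

Inclusion–exclusion. Total paths: C(32, 19) = 347373600. Through P₁: C(9, 6)·C(23, 13) = 96101544. Through P₂: C(25, 18)·C(7, 1) = 3364900. Since P₁ is strictly southwest of P₂, a monotone path through both must visit P₁ then P₂; paths through both = C(9, 6)·C(16, 12)·C(7, 1) = 1070160. Avoid both = 347373600 − 96101544 − 3364900 + 1070160 = 248977316.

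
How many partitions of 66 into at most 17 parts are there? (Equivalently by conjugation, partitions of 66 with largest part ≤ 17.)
p(66, parts ≤ 17) = 1466126

Use the recurrence p(n, m) = p(n, m−1) + p(n−m, m): either the largest part is < m (count p(n, m−1)) or the largest part is exactly m (remove one copy of m, count p(n−m, m)). With p(0, ·) = 1 this gives p(66, parts ≤ 17) = 1466126. (By conjugating Young diagrams, this also counts partitions of 66 into at most 17 parts.)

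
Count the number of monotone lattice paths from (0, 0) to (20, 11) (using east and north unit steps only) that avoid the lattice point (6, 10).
Number of paths = 84552195

Total paths from (0, 0) to (20, 11): C(31, 20) = 84672315. Paths through (6, 10): (paths (0, 0) → (6, 10)) × (paths (6, 10) → (20, 11)) = C(16, 6) · C(15, 14) = 8008 · 15 = 120120. Avoidance count = 84672315 − 120120 = 84552195.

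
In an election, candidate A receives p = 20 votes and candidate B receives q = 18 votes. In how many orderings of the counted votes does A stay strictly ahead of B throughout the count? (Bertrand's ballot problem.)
Strict-lead orderings = 1767263190

Total orderings of the 38 votes with 20 for A: C(38, 20) = 33578000610. By the Bertrand ballot formula (Cycle Lemma / reflection principle), the number of orderings in which A is strictly ahead of B throughout is (p − q)/(p + q) · C(p + q, p) = (20 − 18)/(20 + 18) · 33578000610 = 1767263190.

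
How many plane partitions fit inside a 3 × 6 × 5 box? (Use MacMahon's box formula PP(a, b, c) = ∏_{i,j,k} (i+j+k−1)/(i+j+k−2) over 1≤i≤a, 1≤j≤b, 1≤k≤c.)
PP(3, 6, 5) = 3737448

Evaluate the triple product over i = 1..3, j = 1..6, k = 1..5. The factors are (2/1) · (3/2) · (4/3) · (5/4) · (6/5) · (3/2) · (4/3) · (5/4) · … (90 factors total). The numerators and denominators telescope so the product is an integer; carrying out the multiplication exactly gives PP(3, 6, 5) = 3737448.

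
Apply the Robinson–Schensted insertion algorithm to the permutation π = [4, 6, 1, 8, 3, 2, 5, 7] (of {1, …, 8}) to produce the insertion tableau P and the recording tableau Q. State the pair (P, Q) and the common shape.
P = [1, 2, 5, 7] / [3, 6, 8] / [4];  Q = [1, 2, 4, 8] / [3, 5, 7] / [6];  common shape = (4, 3, 1)

Row-insert the values π_1, π_2, … into P one at a time, bumping the leftmost entry strictly greater than the inserted value down to the next row. The recording tableau Q records, in position (i, j), the step at which that cell was added to P.
  Insert 4 (step 1): P = [4];  Q = [1]
  Insert 6 (step 2): P = [4, 6];  Q = [1, 2]
  Insert 1 (step 3): P = [1, 6] / [4];  Q = [1, 2] / [3]
  Insert 8 (step 4): P = [1, 6, 8] / [4];  Q = [1, 2, 4] / [3]
  Insert 3 (step 5): P = [1, 3, 8] / [4, 6];  Q = [1, 2, 4] / [3, 5]
  Insert 2 (step 6): P = [1, 2, 8] / [3, 6] / [4];  Q = [1, 2, 4] / [3, 5] / [6]
  Insert 5 (step 7): P = [1, 2, 5] / [3, 6, 8] / [4];  Q = [1, 2, 4] / [3, 5, 7] / [6]
  Insert 7 (step 8): P = [1, 2, 5, 7] / [3, 6, 8] / [4];  Q = [1, 2, 4, 8] / [3, 5, 7] / [6]
Final shape: (4, 3, 1).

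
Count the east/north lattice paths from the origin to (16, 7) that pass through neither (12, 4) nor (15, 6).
Number of paths = 109329

Inclusion–exclusion. Total paths: C(23, 16) = 245157. Through P₁: C(16, 12)·C(7, 4) = 63700. Through P₂: C(21, 15)·C(2, 1) = 108528. Since P₁ is strictly southwest of P₂, a monotone path through both must visit P₁ then P₂; paths through both = C(16, 12)·C(5, 3)·C(2, 1) = 36400. Avoid both = 245157 − 63700 − 108528 + 36400 = 109329.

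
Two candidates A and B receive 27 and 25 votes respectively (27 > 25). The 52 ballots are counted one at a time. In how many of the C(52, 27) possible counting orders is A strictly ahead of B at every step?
Strict-lead orderings = 18367353072152

Total orderings of the 52 votes with 27 for A: C(52, 27) = 477551179875952. By the Bertrand ballot formula (Cycle Lemma / reflection principle), the number of orderings in which A is strictly ahead of B throughout is (p − q)/(p + q) · C(p + q, p) = (27 − 25)/(27 + 25) · 477551179875952 = 18367353072152.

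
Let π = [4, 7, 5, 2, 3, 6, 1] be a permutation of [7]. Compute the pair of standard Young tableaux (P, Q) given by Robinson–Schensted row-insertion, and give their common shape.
P = [1, 3, 6] / [2, 5] / [4] / [7];  Q = [1, 2, 6] / [3, 5] / [4] / [7];  common shape = (3, 2, 1, 1)

Row-insert the values π_1, π_2, … into P one at a time, bumping the leftmost entry strictly greater than the inserted value down to the next row. The recording tableau Q records, in position (i, j), the step at which that cell was added to P.
  Insert 4 (step 1): P = [4];  Q = [1]
  Insert 7 (step 2): P = [4, 7];  Q = [1, 2]
  Insert 5 (step 3): P = [4, 5] / [7];  Q = [1, 2] / [3]
  Insert 2 (step 4): P = [2, 5] / [4] / [7];  Q = [1, 2] / [3] / [4]
  Insert 3 (step 5): P = [2, 3] / [4, 5] / [7];  Q = [1, 2] / [3, 5] / [4]
  Insert 6 (step 6): P = [2, 3, 6] / [4, 5] / [7];  Q = [1, 2, 6] / [3, 5] / [4]
  Insert 1 (step 7): P = [1, 3, 6] / [2, 5] / [4] / [7];  Q = [1, 2, 6] / [3, 5] / [4] / [7]
Final shape: (3, 2, 1, 1).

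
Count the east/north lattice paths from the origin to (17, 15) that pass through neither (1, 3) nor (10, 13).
Number of paths = 416151756

Inclusion–exclusion. Total paths: C(32, 17) = 565722720. Through P₁: C(4, 1)·C(28, 16) = 121687020. Through P₂: C(23, 10)·C(9, 7) = 41186376. Since P₁ is strictly southwest of P₂, a monotone path through both must visit P₁ then P₂; paths through both = C(4, 1)·C(19, 9)·C(9, 7) = 13302432. Avoid both = 565722720 − 121687020 − 41186376 + 13302432 = 416151756.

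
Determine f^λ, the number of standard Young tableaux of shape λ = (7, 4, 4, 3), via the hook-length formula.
# SYT of shape (7, 4, 4, 3) = 2858856

Hook-length formula: f^λ = n! / Π hook(c), product over all cells c of the Young diagram. For λ = (7, 4, 4, 3), n = 18 boxes. Hook lengths by row (left-to-right, top-to-bottom): [10, 9, 8, 6, 3, 2, 1]; [6, 5, 4, 2]; [5, 4, 3, 1]; [3, 2, 1]. Product of hooks = 2239488000. So f^λ = 18! / 2239488000 = 6402373705728000 / 2239488000 = 2858856.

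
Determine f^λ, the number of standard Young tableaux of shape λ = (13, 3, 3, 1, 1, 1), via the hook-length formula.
# SYT of shape (13, 3, 3, 1, 1, 1) = 31266400

Hook-length formula: f^λ = n! / Π hook(c), product over all cells c of the Young diagram. For λ = (13, 3, 3, 1, 1, 1), n = 22 boxes. Hook lengths by row (left-to-right, top-to-bottom): [18, 14, 13, 10, 9, 8, 7, 6, 5, 4, 3, 2, 1]; [7, 3, 2]; [6, 2, 1]; [3]; [2]; [1]. Product of hooks = 35949157171200. So f^λ = 22! / 35949157171200 = 1124000727777607680000 / 35949157171200 = 31266400.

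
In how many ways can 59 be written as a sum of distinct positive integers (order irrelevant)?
q(59) = 9792

A partition into distinct parts is a strictly decreasing sequence summing to n. The recurrence d(n, m) = d(n, m−1) + d(n−m, m−1) (use part m at most once) with q(n) = d(n, n) gives q(59) = 9792. (Euler's theorem: # distinct-part partitions = # odd-part partitions.)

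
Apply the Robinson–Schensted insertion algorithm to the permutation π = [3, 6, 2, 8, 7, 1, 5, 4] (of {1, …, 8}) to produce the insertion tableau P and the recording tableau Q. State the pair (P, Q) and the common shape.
P = [1, 4, 7] / [2, 5] / [3, 6] / [8];  Q = [1, 2, 4] / [3, 5] / [6, 7] / [8];  common shape = (3, 2, 2, 1)

Row-insert the values π_1, π_2, … into P one at a time, bumping the leftmost entry strictly greater than the inserted value down to the next row. The recording tableau Q records, in position (i, j), the step at which that cell was added to P.
  Insert 3 (step 1): P = [3];  Q = [1]
  Insert 6 (step 2): P = [3, 6];  Q = [1, 2]
  Insert 2 (step 3): P = [2, 6] / [3];  Q = [1, 2] / [3]
  Insert 8 (step 4): P = [2, 6, 8] / [3];  Q = [1, 2, 4] / [3]
  Insert 7 (step 5): P = [2, 6, 7] / [3, 8];  Q = [1, 2, 4] / [3, 5]
  Insert 1 (step 6): P = [1, 6, 7] / [2, 8] / [3];  Q = [1, 2, 4] / [3, 5] / [6]
  Insert 5 (step 7): P = [1, 5, 7] / [2, 6] / [3, 8];  Q = [1, 2, 4] / [3, 5] / [6, 7]
  Insert 4 (step 8): P = [1, 4, 7] / [2, 5] / [3, 6] / [8];  Q = [1, 2, 4] / [3, 5] / [6, 7] / [8]
Final shape: (3, 2, 2, 1).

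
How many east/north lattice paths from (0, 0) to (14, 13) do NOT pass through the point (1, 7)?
Number of paths = 19841244

Total paths from (0, 0) to (14, 13): C(27, 14) = 20058300. Paths through (1, 7): (paths (0, 0) → (1, 7)) × (paths (1, 7) → (14, 13)) = C(8, 1) · C(19, 13) = 8 · 27132 = 217056. Avoidance count = 20058300 − 217056 = 19841244.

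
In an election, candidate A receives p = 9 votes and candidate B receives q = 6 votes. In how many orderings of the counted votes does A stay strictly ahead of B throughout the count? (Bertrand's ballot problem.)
Strict-lead orderings = 1001

Total orderings of the 15 votes with 9 for A: C(15, 9) = 5005. By the Bertrand ballot formula (Cycle Lemma / reflection principle), the number of orderings in which A is strictly ahead of B throughout is (p − q)/(p + q) · C(p + q, p) = (9 − 6)/(9 + 6) · 5005 = 1001.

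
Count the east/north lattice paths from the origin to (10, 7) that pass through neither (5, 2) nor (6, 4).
Number of paths = 9011

Inclusion–exclusion. Total paths: C(17, 10) = 19448. Through P₁: C(7, 5)·C(10, 5) = 5292. Through P₂: C(10, 6)·C(7, 4) = 7350. Since P₁ is strictly southwest of P₂, a monotone path through both must visit P₁ then P₂; paths through both = C(7, 5)·C(3, 1)·C(7, 4) = 2205. Avoid both = 19448 − 5292 − 7350 + 2205 = 9011.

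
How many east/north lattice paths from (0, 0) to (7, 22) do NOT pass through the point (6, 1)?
Number of paths = 1560626

Total paths from (0, 0) to (7, 22): C(29, 7) = 1560780. Paths through (6, 1): (paths (0, 0) → (6, 1)) × (paths (6, 1) → (7, 22)) = C(7, 6) · C(22, 1) = 7 · 22 = 154. Avoidance count = 1560780 − 154 = 1560626.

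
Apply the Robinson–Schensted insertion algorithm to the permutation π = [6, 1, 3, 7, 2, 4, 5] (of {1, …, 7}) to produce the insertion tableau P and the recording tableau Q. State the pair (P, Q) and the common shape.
P = [1, 2, 4, 5] / [3, 7] / [6];  Q = [1, 3, 4, 7] / [2, 6] / [5];  common shape = (4, 2, 1)

Row-insert the values π_1, π_2, … into P one at a time, bumping the leftmost entry strictly greater than the inserted value down to the next row. The recording tableau Q records, in position (i, j), the step at which that cell was added to P.
  Insert 6 (step 1): P = [6];  Q = [1]
  Insert 1 (step 2): P = [1] / [6];  Q = [1] / [2]
  Insert 3 (step 3): P = [1, 3] / [6];  Q = [1, 3] / [2]
  Insert 7 (step 4): P = [1, 3, 7] / [6];  Q = [1, 3, 4] / [2]
  Insert 2 (step 5): P = [1, 2, 7] / [3] / [6];  Q = [1, 3, 4] / [2] / [5]
  Insert 4 (step 6): P = [1, 2, 4] / [3, 7] / [6];  Q = [1, 3, 4] / [2, 6] / [5]
  Insert 5 (step 7): P = [1, 2, 4, 5] / [3, 7] / [6];  Q = [1, 3, 4, 7] / [2, 6] / [5]
Final shape: (4, 2, 1).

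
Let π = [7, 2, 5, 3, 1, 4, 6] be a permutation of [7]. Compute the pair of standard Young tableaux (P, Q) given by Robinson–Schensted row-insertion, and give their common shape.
P = [1, 3, 4, 6] / [2] / [5] / [7];  Q = [1, 3, 6, 7] / [2] / [4] / [5];  common shape = (4, 1, 1, 1)

Row-insert the values π_1, π_2, … into P one at a time, bumping the leftmost entry strictly greater than the inserted value down to the next row. The recording tableau Q records, in position (i, j), the step at which that cell was added to P.
  Insert 7 (step 1): P = [7];  Q = [1]
  Insert 2 (step 2): P = [2] / [7];  Q = [1] / [2]
  Insert 5 (step 3): P = [2, 5] / [7];  Q = [1, 3] / [2]
  Insert 3 (step 4): P = [2, 3] / [5] / [7];  Q = [1, 3] / [2] / [4]
  Insert 1 (step 5): P = [1, 3] / [2] / [5] / [7];  Q = [1, 3] / [2] / [4] / [5]
  Insert 4 (step 6): P = [1, 3, 4] / [2] / [5] / [7];  Q = [1, 3, 6] / [2] / [4] / [5]
  Insert 6 (step 7): P = [1, 3, 4, 6] / [2] / [5] / [7];  Q = [1, 3, 6, 7] / [2] / [4] / [5]
Final shape: (4, 1, 1, 1).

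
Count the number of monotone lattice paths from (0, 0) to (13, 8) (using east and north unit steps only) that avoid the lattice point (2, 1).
Number of paths = 108018

Total paths from (0, 0) to (13, 8): C(21, 13) = 203490. Paths through (2, 1): (paths (0, 0) → (2, 1)) × (paths (2, 1) → (13, 8)) = C(3, 2) · C(18, 11) = 3 · 31824 = 95472. Avoidance count = 203490 − 95472 = 108018.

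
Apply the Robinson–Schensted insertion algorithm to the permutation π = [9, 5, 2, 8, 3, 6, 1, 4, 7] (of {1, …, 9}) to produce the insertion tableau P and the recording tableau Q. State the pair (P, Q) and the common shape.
P = [1, 3, 4, 7] / [2, 6] / [5, 8] / [9];  Q = [1, 4, 6, 9] / [2, 5] / [3, 8] / [7];  common shape = (4, 2, 2, 1)

Row-insert the values π_1, π_2, … into P one at a time, bumping the leftmost entry strictly greater than the inserted value down to the next row. The recording tableau Q records, in position (i, j), the step at which that cell was added to P.
  Insert 9 (step 1): P = [9];  Q = [1]
  Insert 5 (step 2): P = [5] / [9];  Q = [1] / [2]
  Insert 2 (step 3): P = [2] / [5] / [9];  Q = [1] / [2] / [3]
  Insert 8 (step 4): P = [2, 8] / [5] / [9];  Q = [1, 4] / [2] / [3]
  Insert 3 (step 5): P = [2, 3] / [5, 8] / [9];  Q = [1, 4] / [2, 5] / [3]
  Insert 6 (step 6): P = [2, 3, 6] / [5, 8] / [9];  Q = [1, 4, 6] / [2, 5] / [3]
  Insert 1 (step 7): P = [1, 3, 6] / [2, 8] / [5] / [9];  Q = [1, 4, 6] / [2, 5] / [3] / [7]
  Insert 4 (step 8): P = [1, 3, 4] / [2, 6] / [5, 8] / [9];  Q = [1, 4, 6] / [2, 5] / [3, 8] / [7]
  Insert 7 (step 9): P = [1, 3, 4, 7] / [2, 6] / [5, 8] / [9];  Q = [1, 4, 6, 9] / [2, 5] / [3, 8] / [7]
Final shape: (4, 2, 2, 1).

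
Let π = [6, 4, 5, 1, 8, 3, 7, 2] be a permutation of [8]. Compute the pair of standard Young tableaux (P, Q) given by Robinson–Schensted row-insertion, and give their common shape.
P = [1, 2, 7] / [3, 5, 8] / [4] / [6];  Q = [1, 3, 5] / [2, 6, 7] / [4] / [8];  common shape = (3, 3, 1, 1)

Row-insert the values π_1, π_2, … into P one at a time, bumping the leftmost entry strictly greater than the inserted value down to the next row. The recording tableau Q records, in position (i, j), the step at which that cell was added to P.
  Insert 6 (step 1): P = [6];  Q = [1]
  Insert 4 (step 2): P = [4] / [6];  Q = [1] / [2]
  Insert 5 (step 3): P = [4, 5] / [6];  Q = [1, 3] / [2]
  Insert 1 (step 4): P = [1, 5] / [4] / [6];  Q = [1, 3] / [2] / [4]
  Insert 8 (step 5): P = [1, 5, 8] / [4] / [6];  Q = [1, 3, 5] / [2] / [4]
  Insert 3 (step 6): P = [1, 3, 8] / [4, 5] / [6];  Q = [1, 3, 5] / [2, 6] / [4]
  Insert 7 (step 7): P = [1, 3, 7] / [4, 5, 8] / [6];  Q = [1, 3, 5] / [2, 6, 7] / [4]
  Insert 2 (step 8): P = [1, 2, 7] / [3, 5, 8] / [4] / [6];  Q = [1, 3, 5] / [2, 6, 7] / [4] / [8]
Final shape: (3, 3, 1, 1).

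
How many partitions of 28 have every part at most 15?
p(28, parts ≤ 15) = 3446

Use the recurrence p(n, m) = p(n, m−1) + p(n−m, m): either the largest part is < m (count p(n, m−1)) or the largest part is exactly m (remove one copy of m, count p(n−m, m)). With p(0, ·) = 1 this gives p(28, parts ≤ 15) = 3446. (By conjugating Young diagrams, this also counts partitions of 28 into at most 15 parts.)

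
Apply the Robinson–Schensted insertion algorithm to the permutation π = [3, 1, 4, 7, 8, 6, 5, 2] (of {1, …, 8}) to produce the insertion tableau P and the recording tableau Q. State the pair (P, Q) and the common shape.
P = [1, 2, 5, 8] / [3, 4] / [6] / [7];  Q = [1, 3, 4, 5] / [2, 6] / [7] / [8];  common shape = (4, 2, 1, 1)

Row-insert the values π_1, π_2, … into P one at a time, bumping the leftmost entry strictly greater than the inserted value down to the next row. The recording tableau Q records, in position (i, j), the step at which that cell was added to P.
  Insert 3 (step 1): P = [3];  Q = [1]
  Insert 1 (step 2): P = [1] / [3];  Q = [1] / [2]
  Insert 4 (step 3): P = [1, 4] / [3];  Q = [1, 3] / [2]
  Insert 7 (step 4): P = [1, 4, 7] / [3];  Q = [1, 3, 4] / [2]
  Insert 8 (step 5): P = [1, 4, 7, 8] / [3];  Q = [1, 3, 4, 5] / [2]
  Insert 6 (step 6): P = [1, 4, 6, 8] / [3, 7];  Q = [1, 3, 4, 5] / [2, 6]
  Insert 5 (step 7): P = [1, 4, 5, 8] / [3, 6] / [7];  Q = [1, 3, 4, 5] / [2, 6] / [7]
  Insert 2 (step 8): P = [1, 2, 5, 8] / [3, 4] / [6] / [7];  Q = [1, 3, 4, 5] / [2, 6] / [7] / [8]
Final shape: (4, 2, 1, 1).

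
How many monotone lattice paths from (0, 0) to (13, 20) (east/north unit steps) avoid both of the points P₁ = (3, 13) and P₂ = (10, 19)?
Number of paths = 485999360

Inclusion–exclusion. Total paths: C(33, 13) = 573166440. Through P₁: C(16, 3)·C(17, 10) = 10890880. Through P₂: C(29, 10)·C(4, 3) = 80120040. Since P₁ is strictly southwest of P₂, a monotone path through both must visit P₁ then P₂; paths through both = C(16, 3)·C(13, 7)·C(4, 3) = 3843840. Avoid both = 573166440 − 10890880 − 80120040 + 3843840 = 485999360.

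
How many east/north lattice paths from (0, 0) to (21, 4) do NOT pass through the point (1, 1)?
Number of paths = 9108

Total paths from (0, 0) to (21, 4): C(25, 21) = 12650. Paths through (1, 1): (paths (0, 0) → (1, 1)) × (paths (1, 1) → (21, 4)) = C(2, 1) · C(23, 20) = 2 · 1771 = 3542. Avoidance count = 12650 − 3542 = 9108.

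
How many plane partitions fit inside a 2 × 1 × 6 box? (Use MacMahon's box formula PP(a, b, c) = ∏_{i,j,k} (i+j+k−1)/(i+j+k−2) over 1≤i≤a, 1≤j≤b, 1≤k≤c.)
PP(2, 1, 6) = 28

Evaluate the triple product over i = 1..2, j = 1..1, k = 1..6. The factors are (2/1) · (3/2) · (4/3) · (5/4) · (6/5) · (7/6) · (3/2) · (4/3) · … (12 factors total). The numerators and denominators telescope so the product is an integer; carrying out the multiplication exactly gives PP(2, 1, 6) = 28.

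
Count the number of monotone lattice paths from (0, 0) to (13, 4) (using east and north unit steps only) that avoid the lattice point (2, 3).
Number of paths = 2260

Total paths from (0, 0) to (13, 4): C(17, 13) = 2380. Paths through (2, 3): (paths (0, 0) → (2, 3)) × (paths (2, 3) → (13, 4)) = C(5, 2) · C(12, 11) = 10 · 12 = 120. Avoidance count = 2380 − 120 = 2260.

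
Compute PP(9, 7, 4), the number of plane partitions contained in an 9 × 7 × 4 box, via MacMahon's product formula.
PP(9, 7, 4) = 10323075958624

Evaluate the triple product over i = 1..9, j = 1..7, k = 1..4. The factors are (2/1) · (3/2) · (4/3) · (5/4) · (3/2) · (4/3) · (5/4) · (6/5) · … (252 factors total). The numerators and denominators telescope so the product is an integer; carrying out the multiplication exactly gives PP(9, 7, 4) = 10323075958624.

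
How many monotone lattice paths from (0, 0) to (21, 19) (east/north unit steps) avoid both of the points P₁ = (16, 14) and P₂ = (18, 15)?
Number of paths = 73604733975

Inclusion–exclusion. Total paths: C(40, 21) = 131282408400. Through P₁: C(30, 16)·C(10, 5) = 36646514100. Through P₂: C(33, 18)·C(7, 3) = 36300541200. Since P₁ is strictly southwest of P₂, a monotone path through both must visit P₁ then P₂; paths through both = C(30, 16)·C(3, 2)·C(7, 3) = 15269380875. Avoid both = 131282408400 − 36646514100 − 36300541200 + 15269380875 = 73604733975.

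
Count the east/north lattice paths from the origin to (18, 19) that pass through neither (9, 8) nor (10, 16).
Number of paths = 12749188375

Inclusion–exclusion. Total paths: C(37, 18) = 17672631900. Through P₁: C(17, 9)·C(20, 9) = 4083107600. Through P₂: C(26, 10)·C(11, 8) = 876436275. Since P₁ is strictly southwest of P₂, a monotone path through both must visit P₁ then P₂; paths through both = C(17, 9)·C(9, 1)·C(11, 8) = 36100350. Avoid both = 17672631900 − 4083107600 − 876436275 + 36100350 = 12749188375.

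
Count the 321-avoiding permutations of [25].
C_25 = 4861946401452

These 321-avoiding permutations are counted by the Catalan number C_n = (1/(n + 1)) · C(2n, n). For n = 25: C_25 = (1/26) · C(50, 25) = 126410606437752/26 = 4861946401452.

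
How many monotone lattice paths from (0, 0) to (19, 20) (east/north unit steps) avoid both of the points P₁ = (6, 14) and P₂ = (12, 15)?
Number of paths = 54318496410

Inclusion–exclusion. Total paths: C(39, 19) = 68923264410. Through P₁: C(20, 6)·C(19, 13) = 1051636320. Through P₂: C(27, 12)·C(12, 7) = 13768017120. Since P₁ is strictly southwest of P₂, a monotone path through both must visit P₁ then P₂; paths through both = C(20, 6)·C(7, 6)·C(12, 7) = 214885440. Avoid both = 68923264410 − 1051636320 − 13768017120 + 214885440 = 54318496410.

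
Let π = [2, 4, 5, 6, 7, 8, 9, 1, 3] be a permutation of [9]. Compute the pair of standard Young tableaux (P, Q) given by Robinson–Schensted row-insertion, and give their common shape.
P = [1, 3, 5, 6, 7, 8, 9] / [2, 4];  Q = [1, 2, 3, 4, 5, 6, 7] / [8, 9];  common shape = (7, 2)

Row-insert the values π_1, π_2, … into P one at a time, bumping the leftmost entry strictly greater than the inserted value down to the next row. The recording tableau Q records, in position (i, j), the step at which that cell was added to P.
  Insert 2 (step 1): P = [2];  Q = [1]
  Insert 4 (step 2): P = [2, 4];  Q = [1, 2]
  Insert 5 (step 3): P = [2, 4, 5];  Q = [1, 2, 3]
  Insert 6 (step 4): P = [2, 4, 5, 6];  Q = [1, 2, 3, 4]
  Insert 7 (step 5): P = [2, 4, 5, 6, 7];  Q = [1, 2, 3, 4, 5]
  Insert 8 (step 6): P = [2, 4, 5, 6, 7, 8];  Q = [1, 2, 3, 4, 5, 6]
  Insert 9 (step 7): P = [2, 4, 5, 6, 7, 8, 9];  Q = [1, 2, 3, 4, 5, 6, 7]
  Insert 1 (step 8): P = [1, 4, 5, 6, 7, 8, 9] / [2];  Q = [1, 2, 3, 4, 5, 6, 7] / [8]
  Insert 3 (step 9): P = [1, 3, 5, 6, 7, 8, 9] / [2, 4];  Q = [1, 2, 3, 4, 5, 6, 7] / [8, 9]
Final shape: (7, 2).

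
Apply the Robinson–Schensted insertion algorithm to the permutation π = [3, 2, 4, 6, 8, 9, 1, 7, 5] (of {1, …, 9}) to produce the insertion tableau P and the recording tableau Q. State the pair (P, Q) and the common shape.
P = [1, 4, 5, 7, 9] / [2, 6] / [3, 8];  Q = [1, 3, 4, 5, 6] / [2, 8] / [7, 9];  common shape = (5, 2, 2)

Row-insert the values π_1, π_2, … into P one at a time, bumping the leftmost entry strictly greater than the inserted value down to the next row. The recording tableau Q records, in position (i, j), the step at which that cell was added to P.
  Insert 3 (step 1): P = [3];  Q = [1]
  Insert 2 (step 2): P = [2] / [3];  Q = [1] / [2]
  Insert 4 (step 3): P = [2, 4] / [3];  Q = [1, 3] / [2]
  Insert 6 (step 4): P = [2, 4, 6] / [3];  Q = [1, 3, 4] / [2]
  Insert 8 (step 5): P = [2, 4, 6, 8] / [3];  Q = [1, 3, 4, 5] / [2]
  Insert 9 (step 6): P = [2, 4, 6, 8, 9] / [3];  Q = [1, 3, 4, 5, 6] / [2]
  Insert 1 (step 7): P = [1, 4, 6, 8, 9] / [2] / [3];  Q = [1, 3, 4, 5, 6] / [2] / [7]
  Insert 7 (step 8): P = [1, 4, 6, 7, 9] / [2, 8] / [3];  Q = [1, 3, 4, 5, 6] / [2, 8] / [7]
  Insert 5 (step 9): P = [1, 4, 5, 7, 9] / [2, 6] / [3, 8];  Q = [1, 3, 4, 5, 6] / [2, 8] / [7, 9]
Final shape: (5, 2, 2).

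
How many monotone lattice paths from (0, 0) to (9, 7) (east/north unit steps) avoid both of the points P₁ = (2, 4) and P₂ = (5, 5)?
Number of paths = 6760

Inclusion–exclusion. Total paths: C(16, 9) = 11440. Through P₁: C(6, 2)·C(10, 7) = 1800. Through P₂: C(10, 5)·C(6, 4) = 3780. Since P₁ is strictly southwest of P₂, a monotone path through both must visit P₁ then P₂; paths through both = C(6, 2)·C(4, 3)·C(6, 4) = 900. Avoid both = 11440 − 1800 − 3780 + 900 = 6760.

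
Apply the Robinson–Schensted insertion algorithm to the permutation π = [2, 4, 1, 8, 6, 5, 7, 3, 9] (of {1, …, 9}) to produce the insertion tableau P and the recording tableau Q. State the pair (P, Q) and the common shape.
P = [1, 3, 5, 7, 9] / [2, 4] / [6] / [8];  Q = [1, 2, 4, 7, 9] / [3, 5] / [6] / [8];  common shape = (5, 2, 1, 1)

Row-insert the values π_1, π_2, … into P one at a time, bumping the leftmost entry strictly greater than the inserted value down to the next row. The recording tableau Q records, in position (i, j), the step at which that cell was added to P.
  Insert 2 (step 1): P = [2];  Q = [1]
  Insert 4 (step 2): P = [2, 4];  Q = [1, 2]
  Insert 1 (step 3): P = [1, 4] / [2];  Q = [1, 2] / [3]
  Insert 8 (step 4): P = [1, 4, 8] / [2];  Q = [1, 2, 4] / [3]
  Insert 6 (step 5): P = [1, 4, 6] / [2, 8];  Q = [1, 2, 4] / [3, 5]
  Insert 5 (step 6): P = [1, 4, 5] / [2, 6] / [8];  Q = [1, 2, 4] / [3, 5] / [6]
  Insert 7 (step 7): P = [1, 4, 5, 7] / [2, 6] / [8];  Q = [1, 2, 4, 7] / [3, 5] / [6]
  Insert 3 (step 8): P = [1, 3, 5, 7] / [2, 4] / [6] / [8];  Q = [1, 2, 4, 7] / [3, 5] / [6] / [8]
  Insert 9 (step 9): P = [1, 3, 5, 7, 9] / [2, 4] / [6] / [8];  Q = [1, 2, 4, 7, 9] / [3, 5] / [6] / [8]
Final shape: (5, 2, 1, 1).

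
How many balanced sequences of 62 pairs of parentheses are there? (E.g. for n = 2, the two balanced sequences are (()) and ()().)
C_62 = 24139737743045626825711458546273312

These balanced parentheses are counted by the Catalan number C_n = (1/(n + 1)) · C(2n, n). For n = 62: C_62 = (1/63) · C(124, 62) = 1520803477811874490019821888415218656/63 = 24139737743045626825711458546273312.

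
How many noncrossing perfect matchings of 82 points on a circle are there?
C_41 = 10113918591637898134020

These noncrossing handshakes are counted by the Catalan number C_n = (1/(n + 1)) · C(2n, n). For n = 41: C_41 = (1/42) · C(82, 41) = 424784580848791721628840/42 = 10113918591637898134020.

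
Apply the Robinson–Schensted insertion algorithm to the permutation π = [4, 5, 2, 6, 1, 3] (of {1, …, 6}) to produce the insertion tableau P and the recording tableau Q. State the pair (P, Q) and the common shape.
P = [1, 3, 6] / [2, 5] / [4];  Q = [1, 2, 4] / [3, 6] / [5];  common shape = (3, 2, 1)

Row-insert the values π_1, π_2, … into P one at a time, bumping the leftmost entry strictly greater than the inserted value down to the next row. The recording tableau Q records, in position (i, j), the step at which that cell was added to P.
  Insert 4 (step 1): P = [4];  Q = [1]
  Insert 5 (step 2): P = [4, 5];  Q = [1, 2]
  Insert 2 (step 3): P = [2, 5] / [4];  Q = [1, 2] / [3]
  Insert 6 (step 4): P = [2, 5, 6] / [4];  Q = [1, 2, 4] / [3]
  Insert 1 (step 5): P = [1, 5, 6] / [2] / [4];  Q = [1, 2, 4] / [3] / [5]
  Insert 3 (step 6): P = [1, 3, 6] / [2, 5] / [4];  Q = [1, 2, 4] / [3, 6] / [5]
Final shape: (3, 2, 1).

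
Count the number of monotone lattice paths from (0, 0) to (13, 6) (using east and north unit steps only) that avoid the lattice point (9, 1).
Number of paths = 25872

Total paths from (0, 0) to (13, 6): C(19, 13) = 27132. Paths through (9, 1): (paths (0, 0) → (9, 1)) × (paths (9, 1) → (13, 6)) = C(10, 9) · C(9, 4) = 10 · 126 = 1260. Avoidance count = 27132 − 1260 = 25872.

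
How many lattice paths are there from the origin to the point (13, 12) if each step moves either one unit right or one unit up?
Number of paths = 5200300

A monotone lattice path from (0, 0) to (13, 12) consists of 13 east steps and 12 north steps in some order, so it is determined by which 13 of the 25 steps are east. The count is C(25, 13) = 5200300.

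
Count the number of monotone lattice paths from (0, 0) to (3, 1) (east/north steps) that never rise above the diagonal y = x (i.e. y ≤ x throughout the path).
Number of paths = 3

By the reflection principle (André's argument), the number of monotone paths to (3, 1) with n ≤ m that never go above y = x is C(4, 3) − C(4, 4) = 4 − 1 = 3.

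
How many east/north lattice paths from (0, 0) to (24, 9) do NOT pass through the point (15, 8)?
Number of paths = 33663960

Total paths from (0, 0) to (24, 9): C(33, 24) = 38567100. Paths through (15, 8): (paths (0, 0) → (15, 8)) × (paths (15, 8) → (24, 9)) = C(23, 15) · C(10, 9) = 490314 · 10 = 4903140. Avoidance count = 38567100 − 4903140 = 33663960.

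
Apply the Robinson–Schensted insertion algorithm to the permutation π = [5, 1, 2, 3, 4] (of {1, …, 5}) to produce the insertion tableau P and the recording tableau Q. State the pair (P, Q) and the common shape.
P = [1, 2, 3, 4] / [5];  Q = [1, 3, 4, 5] / [2];  common shape = (4, 1)

Row-insert the values π_1, π_2, … into P one at a time, bumping the leftmost entry strictly greater than the inserted value down to the next row. The recording tableau Q records, in position (i, j), the step at which that cell was added to P.
  Insert 5 (step 1): P = [5];  Q = [1]
  Insert 1 (step 2): P = [1] / [5];  Q = [1] / [2]
  Insert 2 (step 3): P = [1, 2] / [5];  Q = [1, 3] / [2]
  Insert 3 (step 4): P = [1, 2, 3] / [5];  Q = [1, 3, 4] / [2]
  Insert 4 (step 5): P = [1, 2, 3, 4] / [5];  Q = [1, 3, 4, 5] / [2]
Final shape: (4, 1).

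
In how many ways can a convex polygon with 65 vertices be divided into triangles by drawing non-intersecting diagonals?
C_63 = 94295850558771979787935384946380125

These polygon triangulations are counted by the Catalan number C_n = (1/(n + 1)) · C(2n, n). For n = 63: C_63 = (1/64) · C(126, 63) = 6034934435761406706427864636568328000/64 = 94295850558771979787935384946380125.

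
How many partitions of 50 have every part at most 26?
p(50, parts ≤ 26) = 198463

Use the recurrence p(n, m) = p(n, m−1) + p(n−m, m): either the largest part is < m (count p(n, m−1)) or the largest part is exactly m (remove one copy of m, count p(n−m, m)). With p(0, ·) = 1 this gives p(50, parts ≤ 26) = 198463. (By conjugating Young diagrams, this also counts partitions of 50 into at most 26 parts.)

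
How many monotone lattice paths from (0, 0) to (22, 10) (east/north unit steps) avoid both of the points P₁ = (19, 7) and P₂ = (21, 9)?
Number of paths = 30635540

Inclusion–exclusion. Total paths: C(32, 22) = 64512240. Through P₁: C(26, 19)·C(6, 3) = 13156000. Through P₂: C(30, 21)·C(2, 1) = 28614300. Since P₁ is strictly southwest of P₂, a monotone path through both must visit P₁ then P₂; paths through both = C(26, 19)·C(4, 2)·C(2, 1) = 7893600. Avoid both = 64512240 − 13156000 − 28614300 + 7893600 = 30635540.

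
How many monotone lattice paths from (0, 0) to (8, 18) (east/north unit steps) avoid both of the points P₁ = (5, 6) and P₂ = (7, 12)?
Number of paths = 1089901

Inclusion–exclusion. Total paths: C(26, 8) = 1562275. Through P₁: C(11, 5)·C(15, 3) = 210210. Through P₂: C(19, 7)·C(7, 1) = 352716. Since P₁ is strictly southwest of P₂, a monotone path through both must visit P₁ then P₂; paths through both = C(11, 5)·C(8, 2)·C(7, 1) = 90552. Avoid both = 1562275 − 210210 − 352716 + 90552 = 1089901.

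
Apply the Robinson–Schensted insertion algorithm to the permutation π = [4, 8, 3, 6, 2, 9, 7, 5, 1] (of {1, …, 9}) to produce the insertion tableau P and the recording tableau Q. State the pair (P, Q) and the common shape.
P = [1, 5, 7] / [2, 6, 9] / [3, 8] / [4];  Q = [1, 2, 6] / [3, 4, 7] / [5, 8] / [9];  common shape = (3, 3, 2, 1)

Row-insert the values π_1, π_2, … into P one at a time, bumping the leftmost entry strictly greater than the inserted value down to the next row. The recording tableau Q records, in position (i, j), the step at which that cell was added to P.
  Insert 4 (step 1): P = [4];  Q = [1]
  Insert 8 (step 2): P = [4, 8];  Q = [1, 2]
  Insert 3 (step 3): P = [3, 8] / [4];  Q = [1, 2] / [3]
  Insert 6 (step 4): P = [3, 6] / [4, 8];  Q = [1, 2] / [3, 4]
  Insert 2 (step 5): P = [2, 6] / [3, 8] / [4];  Q = [1, 2] / [3, 4] / [5]
  Insert 9 (step 6): P = [2, 6, 9] / [3, 8] / [4];  Q = [1, 2, 6] / [3, 4] / [5]
  Insert 7 (step 7): P = [2, 6, 7] / [3, 8, 9] / [4];  Q = [1, 2, 6] / [3, 4, 7] / [5]
  Insert 5 (step 8): P = [2, 5, 7] / [3, 6, 9] / [4, 8];  Q = [1, 2, 6] / [3, 4, 7] / [5, 8]
  Insert 1 (step 9): P = [1, 5, 7] / [2, 6, 9] / [3, 8] / [4];  Q = [1, 2, 6] / [3, 4, 7] / [5, 8] / [9]
Final shape: (3, 3, 2, 1).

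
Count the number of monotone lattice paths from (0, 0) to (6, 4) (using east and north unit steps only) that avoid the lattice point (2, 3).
Number of paths = 160

Total paths from (0, 0) to (6, 4): C(10, 6) = 210. Paths through (2, 3): (paths (0, 0) → (2, 3)) × (paths (2, 3) → (6, 4)) = C(5, 2) · C(5, 4) = 10 · 5 = 50. Avoidance count = 210 − 50 = 160.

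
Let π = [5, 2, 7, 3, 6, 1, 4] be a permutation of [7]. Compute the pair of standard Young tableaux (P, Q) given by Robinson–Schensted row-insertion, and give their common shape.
P = [1, 3, 4] / [2, 6] / [5, 7];  Q = [1, 3, 5] / [2, 4] / [6, 7];  common shape = (3, 2, 2)

Row-insert the values π_1, π_2, … into P one at a time, bumping the leftmost entry strictly greater than the inserted value down to the next row. The recording tableau Q records, in position (i, j), the step at which that cell was added to P.
  Insert 5 (step 1): P = [5];  Q = [1]
  Insert 2 (step 2): P = [2] / [5];  Q = [1] / [2]
  Insert 7 (step 3): P = [2, 7] / [5];  Q = [1, 3] / [2]
  Insert 3 (step 4): P = [2, 3] / [5, 7];  Q = [1, 3] / [2, 4]
  Insert 6 (step 5): P = [2, 3, 6] / [5, 7];  Q = [1, 3, 5] / [2, 4]
  Insert 1 (step 6): P = [1, 3, 6] / [2, 7] / [5];  Q = [1, 3, 5] / [2, 4] / [6]
  Insert 4 (step 7): P = [1, 3, 4] / [2, 6] / [5, 7];  Q = [1, 3, 5] / [2, 4] / [6, 7]
Final shape: (3, 2, 2).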